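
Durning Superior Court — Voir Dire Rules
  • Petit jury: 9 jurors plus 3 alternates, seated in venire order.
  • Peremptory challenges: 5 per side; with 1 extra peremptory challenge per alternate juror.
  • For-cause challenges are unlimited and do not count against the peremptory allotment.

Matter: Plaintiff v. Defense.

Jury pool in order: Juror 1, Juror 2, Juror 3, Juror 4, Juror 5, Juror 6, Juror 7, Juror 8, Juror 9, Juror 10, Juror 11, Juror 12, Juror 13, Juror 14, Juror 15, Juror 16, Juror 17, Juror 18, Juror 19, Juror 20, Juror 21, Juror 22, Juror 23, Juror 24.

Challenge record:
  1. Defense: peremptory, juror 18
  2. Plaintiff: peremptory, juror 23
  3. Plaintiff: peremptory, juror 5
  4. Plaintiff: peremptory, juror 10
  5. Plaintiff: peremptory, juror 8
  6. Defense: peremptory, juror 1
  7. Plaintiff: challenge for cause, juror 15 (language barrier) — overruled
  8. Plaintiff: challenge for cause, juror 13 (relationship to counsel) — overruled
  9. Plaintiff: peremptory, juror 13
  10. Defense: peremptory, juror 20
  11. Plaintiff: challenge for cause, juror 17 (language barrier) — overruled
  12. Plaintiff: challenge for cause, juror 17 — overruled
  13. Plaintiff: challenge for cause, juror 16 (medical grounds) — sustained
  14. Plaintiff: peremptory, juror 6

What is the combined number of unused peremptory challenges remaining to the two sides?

Plaintiff allotment: 5 base + 1 × 3 alternates = 8. Defense allotment: 5 base + 1 × 3 alternates = 8.
Plaintiff peremptories used: #23, #5, #10, #8, #13, #6 — 6 (for-cause on #15, #13, #17, #17, #16 don't count).
Defense peremptories used: #18, #1, #20 — 3.
Remaining: (8 − 6) + (8 − 3) = 7.

7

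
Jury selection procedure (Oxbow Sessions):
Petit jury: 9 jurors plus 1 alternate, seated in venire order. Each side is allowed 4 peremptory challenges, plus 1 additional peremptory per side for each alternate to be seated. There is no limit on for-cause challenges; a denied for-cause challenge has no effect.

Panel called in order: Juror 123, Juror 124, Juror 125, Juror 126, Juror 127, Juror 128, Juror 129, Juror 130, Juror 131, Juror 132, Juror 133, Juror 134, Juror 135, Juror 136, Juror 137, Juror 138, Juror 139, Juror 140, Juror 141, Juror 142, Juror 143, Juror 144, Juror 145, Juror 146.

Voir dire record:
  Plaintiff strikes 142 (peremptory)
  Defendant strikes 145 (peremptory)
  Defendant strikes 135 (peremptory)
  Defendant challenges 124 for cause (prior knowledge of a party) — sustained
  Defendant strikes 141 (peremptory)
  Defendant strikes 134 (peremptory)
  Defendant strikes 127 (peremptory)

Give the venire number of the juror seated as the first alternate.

Removed: #124, #127, #134, #135, #141, #142, #145.
Seating in order: seats 1–9 → #123, #125, #126, #128, #129, #130, #131, #132, #133; alternates → #136.
So alternate 1 is #136.

136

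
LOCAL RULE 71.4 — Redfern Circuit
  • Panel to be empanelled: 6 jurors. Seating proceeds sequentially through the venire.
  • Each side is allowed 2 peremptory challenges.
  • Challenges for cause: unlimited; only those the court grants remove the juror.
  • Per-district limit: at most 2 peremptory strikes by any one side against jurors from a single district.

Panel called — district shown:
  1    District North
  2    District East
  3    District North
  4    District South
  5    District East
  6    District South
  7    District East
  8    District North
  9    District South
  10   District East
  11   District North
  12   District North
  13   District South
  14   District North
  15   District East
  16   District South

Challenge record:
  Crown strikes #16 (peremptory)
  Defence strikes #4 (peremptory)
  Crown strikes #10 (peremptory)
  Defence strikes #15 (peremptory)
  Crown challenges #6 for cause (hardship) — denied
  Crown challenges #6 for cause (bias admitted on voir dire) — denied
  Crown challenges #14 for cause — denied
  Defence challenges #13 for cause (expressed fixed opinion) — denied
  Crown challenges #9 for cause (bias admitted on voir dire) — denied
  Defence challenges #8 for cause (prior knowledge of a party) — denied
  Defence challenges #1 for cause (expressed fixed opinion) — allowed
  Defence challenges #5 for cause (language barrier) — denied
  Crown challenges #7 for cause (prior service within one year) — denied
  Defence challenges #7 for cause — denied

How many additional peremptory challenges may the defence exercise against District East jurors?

0

Defence peremptories so far: #4, #15 — 2 of 2 used, 0 left overall.
Against District East: #15 — 1 used; per-district cap 2 leaves 1.
Binding limit: min(0, 1) = 0.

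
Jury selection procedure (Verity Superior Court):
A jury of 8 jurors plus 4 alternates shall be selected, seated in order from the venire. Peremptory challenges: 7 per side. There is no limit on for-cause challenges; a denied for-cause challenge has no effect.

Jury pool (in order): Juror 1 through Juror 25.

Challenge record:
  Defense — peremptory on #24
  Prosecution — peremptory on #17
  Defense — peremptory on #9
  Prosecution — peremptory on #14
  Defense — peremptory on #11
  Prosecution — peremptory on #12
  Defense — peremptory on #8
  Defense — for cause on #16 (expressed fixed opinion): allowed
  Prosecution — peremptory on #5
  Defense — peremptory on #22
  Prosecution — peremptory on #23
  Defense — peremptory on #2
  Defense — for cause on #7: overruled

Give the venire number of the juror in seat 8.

Removed: #2, #5, #8, #9, #11, #12, #14, #16, #17, #22, #23, #24. (#7 stays — for-cause denied.)
Seating in order: seats 1–8 → #1, #3, #4, #6, #7, #10, #13, #15; alternates → #18, #19, #20, #21.
So seat 8 is #15.

15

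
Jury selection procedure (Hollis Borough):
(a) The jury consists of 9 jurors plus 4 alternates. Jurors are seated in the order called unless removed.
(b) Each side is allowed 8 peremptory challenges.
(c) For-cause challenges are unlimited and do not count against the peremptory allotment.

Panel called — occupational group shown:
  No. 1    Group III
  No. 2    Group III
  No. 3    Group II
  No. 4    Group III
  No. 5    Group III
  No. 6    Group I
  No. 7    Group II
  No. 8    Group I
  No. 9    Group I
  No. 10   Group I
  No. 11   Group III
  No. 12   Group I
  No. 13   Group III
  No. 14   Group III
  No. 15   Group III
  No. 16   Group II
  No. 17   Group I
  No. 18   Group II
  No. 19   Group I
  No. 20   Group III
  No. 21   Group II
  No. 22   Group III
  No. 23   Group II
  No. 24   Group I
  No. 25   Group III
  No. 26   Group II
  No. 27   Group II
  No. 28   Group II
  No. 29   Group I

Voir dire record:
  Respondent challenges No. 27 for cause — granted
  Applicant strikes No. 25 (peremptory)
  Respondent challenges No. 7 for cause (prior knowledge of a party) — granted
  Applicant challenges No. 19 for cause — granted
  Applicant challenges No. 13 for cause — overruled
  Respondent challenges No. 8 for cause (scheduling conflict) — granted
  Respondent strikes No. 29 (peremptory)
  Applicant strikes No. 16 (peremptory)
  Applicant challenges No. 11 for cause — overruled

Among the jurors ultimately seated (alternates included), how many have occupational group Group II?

Removed: #7, #8, #16, #19, #25, #27, #29.
Seated (13 incl. alternates): #1, #2, #3, #4, #5, #6, #9, #10, #11, #12, #13, #14, #15.
Of those, in Group II: #3 → 1.

1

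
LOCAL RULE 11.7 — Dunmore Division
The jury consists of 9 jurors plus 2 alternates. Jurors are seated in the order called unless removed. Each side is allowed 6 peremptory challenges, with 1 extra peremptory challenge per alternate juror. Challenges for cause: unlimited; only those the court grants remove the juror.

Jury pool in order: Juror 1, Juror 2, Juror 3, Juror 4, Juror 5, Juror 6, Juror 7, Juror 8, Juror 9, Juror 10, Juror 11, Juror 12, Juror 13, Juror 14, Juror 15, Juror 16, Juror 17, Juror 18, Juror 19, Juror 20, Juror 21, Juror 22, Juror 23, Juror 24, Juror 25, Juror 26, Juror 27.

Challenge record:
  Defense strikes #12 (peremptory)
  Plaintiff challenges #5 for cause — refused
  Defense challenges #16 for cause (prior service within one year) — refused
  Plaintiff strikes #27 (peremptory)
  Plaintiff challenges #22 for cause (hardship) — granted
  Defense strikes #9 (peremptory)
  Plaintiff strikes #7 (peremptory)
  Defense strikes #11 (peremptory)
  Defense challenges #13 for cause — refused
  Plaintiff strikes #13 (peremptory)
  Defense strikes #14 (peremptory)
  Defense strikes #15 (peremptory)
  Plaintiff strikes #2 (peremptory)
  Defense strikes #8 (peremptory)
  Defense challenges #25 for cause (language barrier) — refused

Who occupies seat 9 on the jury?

18

Removed: #2, #7, #8, #9, #11, #12, #13, #14, #15, #22, #27. (#5, #16, #25 stay — for-cause denied.)
Seating in order: seats 1–9 → #1, #3, #4, #5, #6, #10, #16, #17, #18; alternates → #19, #20.
So seat 9 is #18.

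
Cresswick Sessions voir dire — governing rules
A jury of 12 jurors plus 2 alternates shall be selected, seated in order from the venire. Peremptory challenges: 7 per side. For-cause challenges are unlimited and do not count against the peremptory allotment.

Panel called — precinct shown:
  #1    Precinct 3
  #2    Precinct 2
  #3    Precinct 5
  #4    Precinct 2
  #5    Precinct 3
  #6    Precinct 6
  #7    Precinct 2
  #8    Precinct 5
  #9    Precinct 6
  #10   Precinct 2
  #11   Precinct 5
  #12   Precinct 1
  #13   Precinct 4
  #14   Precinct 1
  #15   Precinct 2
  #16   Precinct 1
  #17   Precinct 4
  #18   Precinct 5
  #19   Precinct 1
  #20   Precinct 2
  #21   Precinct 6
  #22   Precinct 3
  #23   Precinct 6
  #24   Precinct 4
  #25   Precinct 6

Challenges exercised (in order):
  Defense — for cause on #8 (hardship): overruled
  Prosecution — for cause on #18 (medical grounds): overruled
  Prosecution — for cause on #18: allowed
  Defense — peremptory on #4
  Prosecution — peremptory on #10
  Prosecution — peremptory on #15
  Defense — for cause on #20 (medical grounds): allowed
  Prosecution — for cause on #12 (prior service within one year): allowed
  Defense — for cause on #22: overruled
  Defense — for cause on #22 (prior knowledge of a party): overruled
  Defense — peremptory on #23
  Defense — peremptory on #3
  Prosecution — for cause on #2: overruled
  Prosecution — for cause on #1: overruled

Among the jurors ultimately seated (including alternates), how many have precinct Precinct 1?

3

Removed: #3, #4, #10, #12, #15, #18, #20, #23.
Seated (14 incl. alternates): #1, #2, #5, #6, #7, #8, #9, #11, #13, #14, #16, #17, #19, #21.
Of those, in Precinct 1: #14, #16, #19 → 3.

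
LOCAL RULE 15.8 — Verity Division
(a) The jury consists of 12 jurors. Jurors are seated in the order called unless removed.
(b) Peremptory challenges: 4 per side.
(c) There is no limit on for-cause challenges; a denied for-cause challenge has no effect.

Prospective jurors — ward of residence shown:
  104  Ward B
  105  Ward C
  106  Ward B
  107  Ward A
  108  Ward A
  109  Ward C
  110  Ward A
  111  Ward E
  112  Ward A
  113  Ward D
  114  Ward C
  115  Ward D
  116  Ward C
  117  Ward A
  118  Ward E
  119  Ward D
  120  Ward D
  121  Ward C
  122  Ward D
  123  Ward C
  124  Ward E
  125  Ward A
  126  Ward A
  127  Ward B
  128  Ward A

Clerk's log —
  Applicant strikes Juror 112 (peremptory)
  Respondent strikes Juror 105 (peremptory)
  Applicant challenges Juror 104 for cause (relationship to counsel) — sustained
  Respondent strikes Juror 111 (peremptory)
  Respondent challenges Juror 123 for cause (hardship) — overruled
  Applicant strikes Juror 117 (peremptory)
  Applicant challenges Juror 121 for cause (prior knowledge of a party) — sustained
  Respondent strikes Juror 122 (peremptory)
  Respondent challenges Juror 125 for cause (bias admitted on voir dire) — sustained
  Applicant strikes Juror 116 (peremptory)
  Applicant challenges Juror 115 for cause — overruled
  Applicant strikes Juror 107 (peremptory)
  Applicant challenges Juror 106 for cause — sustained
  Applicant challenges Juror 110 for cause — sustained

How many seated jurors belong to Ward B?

Removed: #104, #105, #106, #107, #110, #111, #112, #116, #117, #121, #122, #125.
Seated jurors 1–12: #108, #109, #113, #114, #115, #118, #119, #120, #123, #124, #126, #127.
Of those, in Ward B: #127 → 1.

1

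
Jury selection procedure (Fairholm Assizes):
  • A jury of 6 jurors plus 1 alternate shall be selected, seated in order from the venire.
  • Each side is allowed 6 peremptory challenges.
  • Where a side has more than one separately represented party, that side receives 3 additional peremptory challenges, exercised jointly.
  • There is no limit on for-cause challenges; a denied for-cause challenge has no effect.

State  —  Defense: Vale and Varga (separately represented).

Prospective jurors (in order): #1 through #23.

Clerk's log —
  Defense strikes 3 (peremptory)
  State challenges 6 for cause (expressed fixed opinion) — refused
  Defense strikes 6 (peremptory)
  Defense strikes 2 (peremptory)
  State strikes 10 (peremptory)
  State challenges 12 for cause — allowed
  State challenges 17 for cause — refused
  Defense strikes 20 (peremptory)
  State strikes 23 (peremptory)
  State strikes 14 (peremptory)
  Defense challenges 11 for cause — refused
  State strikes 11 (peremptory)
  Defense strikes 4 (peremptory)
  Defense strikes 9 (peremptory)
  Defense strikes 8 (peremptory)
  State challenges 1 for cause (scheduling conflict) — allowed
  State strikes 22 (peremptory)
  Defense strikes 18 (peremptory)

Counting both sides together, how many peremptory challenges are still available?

2

State allotment: 6. Defense allotment: 6 base + 3 multi-party = 9.
State peremptories used: #10, #23, #14, #11, #22 — 5 (for-cause on #6, #12, #17, #1 don't count).
Defense peremptories used: #3, #6, #2, #20, #4, #9, #8, #18 — 8 (the for-cause on #11 doesn't count).
Remaining: (6 − 5) + (9 − 8) = 2.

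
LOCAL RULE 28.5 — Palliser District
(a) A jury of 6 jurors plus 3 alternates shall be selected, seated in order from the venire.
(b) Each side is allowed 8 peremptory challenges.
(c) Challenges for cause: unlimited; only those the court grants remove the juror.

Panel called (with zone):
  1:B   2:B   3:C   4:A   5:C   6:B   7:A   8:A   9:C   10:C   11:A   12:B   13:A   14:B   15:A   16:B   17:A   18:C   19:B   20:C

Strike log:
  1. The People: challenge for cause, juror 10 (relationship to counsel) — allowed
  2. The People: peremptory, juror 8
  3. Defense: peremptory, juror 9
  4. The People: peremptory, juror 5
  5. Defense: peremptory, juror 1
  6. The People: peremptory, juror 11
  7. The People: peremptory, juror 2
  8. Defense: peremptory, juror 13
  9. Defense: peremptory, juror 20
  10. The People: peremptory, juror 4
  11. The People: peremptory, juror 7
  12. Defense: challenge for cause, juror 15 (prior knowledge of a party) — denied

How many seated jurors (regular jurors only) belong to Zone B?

Removed: #1, #2, #4, #5, #7, #8, #9, #10, #11, #13, #20.
Seated jurors 1–6: #3, #6, #12, #14, #15, #16 (alternates #17, #18, #19 not counted).
Of those, in Zone B: #6, #12, #14, #16 → 4.

4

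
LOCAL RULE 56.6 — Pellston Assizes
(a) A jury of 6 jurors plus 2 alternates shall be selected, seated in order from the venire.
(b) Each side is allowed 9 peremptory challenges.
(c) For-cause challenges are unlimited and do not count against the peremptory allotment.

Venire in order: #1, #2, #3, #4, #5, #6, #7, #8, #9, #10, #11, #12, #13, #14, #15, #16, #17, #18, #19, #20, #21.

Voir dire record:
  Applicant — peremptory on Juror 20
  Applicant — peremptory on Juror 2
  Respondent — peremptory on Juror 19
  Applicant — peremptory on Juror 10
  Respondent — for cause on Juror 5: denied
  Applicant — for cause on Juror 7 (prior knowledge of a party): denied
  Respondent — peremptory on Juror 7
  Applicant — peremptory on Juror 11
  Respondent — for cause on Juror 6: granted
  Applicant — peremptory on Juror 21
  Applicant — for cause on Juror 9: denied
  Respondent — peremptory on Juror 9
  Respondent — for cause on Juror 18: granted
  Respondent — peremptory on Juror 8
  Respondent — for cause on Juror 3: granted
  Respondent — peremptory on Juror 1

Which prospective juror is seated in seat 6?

15

Removed: #1, #2, #3, #6, #7, #8, #9, #10, #11, #18, #19, #20, #21. (#5 stays — for-cause denied.)
Seating in order: seats 1–6 → #4, #5, #12, #13, #14, #15; alternates → #16, #17.
So seat 6 is #15.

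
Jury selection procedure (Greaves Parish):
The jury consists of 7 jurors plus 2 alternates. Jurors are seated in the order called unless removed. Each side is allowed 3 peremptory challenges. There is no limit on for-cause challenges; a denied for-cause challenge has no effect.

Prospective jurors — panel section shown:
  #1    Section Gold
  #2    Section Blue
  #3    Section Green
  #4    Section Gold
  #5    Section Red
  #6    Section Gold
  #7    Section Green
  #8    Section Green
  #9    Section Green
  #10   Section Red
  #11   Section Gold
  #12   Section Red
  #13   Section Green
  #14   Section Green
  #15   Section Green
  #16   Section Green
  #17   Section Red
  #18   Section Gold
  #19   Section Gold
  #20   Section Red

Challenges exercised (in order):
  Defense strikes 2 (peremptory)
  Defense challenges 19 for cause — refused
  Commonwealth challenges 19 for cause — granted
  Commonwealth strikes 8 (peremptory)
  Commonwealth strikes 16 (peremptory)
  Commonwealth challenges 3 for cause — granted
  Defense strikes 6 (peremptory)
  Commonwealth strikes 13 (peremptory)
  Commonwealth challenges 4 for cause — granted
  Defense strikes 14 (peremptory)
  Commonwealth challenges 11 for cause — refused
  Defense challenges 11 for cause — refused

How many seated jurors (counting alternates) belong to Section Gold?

2

Removed: #2, #3, #4, #6, #8, #13, #14, #16, #19.
Seated (9 incl. alternates): #1, #5, #7, #9, #10, #11, #12, #15, #17.
Of those, in Section Gold: #1, #11 → 2.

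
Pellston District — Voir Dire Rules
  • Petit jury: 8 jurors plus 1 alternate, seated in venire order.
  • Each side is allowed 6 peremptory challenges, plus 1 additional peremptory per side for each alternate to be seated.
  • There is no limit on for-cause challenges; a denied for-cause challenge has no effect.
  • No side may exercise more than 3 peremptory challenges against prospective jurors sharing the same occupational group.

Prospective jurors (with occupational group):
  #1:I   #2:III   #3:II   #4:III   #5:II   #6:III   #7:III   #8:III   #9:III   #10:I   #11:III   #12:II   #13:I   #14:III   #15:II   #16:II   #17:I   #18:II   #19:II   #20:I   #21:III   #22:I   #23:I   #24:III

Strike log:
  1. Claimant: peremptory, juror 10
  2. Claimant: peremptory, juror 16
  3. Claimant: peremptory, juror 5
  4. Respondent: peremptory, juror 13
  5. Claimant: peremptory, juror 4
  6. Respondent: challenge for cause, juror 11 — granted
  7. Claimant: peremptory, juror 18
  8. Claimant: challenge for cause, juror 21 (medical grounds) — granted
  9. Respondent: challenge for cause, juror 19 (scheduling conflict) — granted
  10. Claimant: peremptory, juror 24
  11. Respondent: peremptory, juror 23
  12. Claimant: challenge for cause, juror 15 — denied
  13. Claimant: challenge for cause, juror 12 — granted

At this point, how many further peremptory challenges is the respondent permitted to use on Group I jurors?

1

Respondent peremptories so far: #13, #23 — 2 of 7 used, 5 left overall.
Against Group I: #13, #23 — 2 used; per-group cap 3 leaves 1.
Binding limit: min(5, 1) = 1.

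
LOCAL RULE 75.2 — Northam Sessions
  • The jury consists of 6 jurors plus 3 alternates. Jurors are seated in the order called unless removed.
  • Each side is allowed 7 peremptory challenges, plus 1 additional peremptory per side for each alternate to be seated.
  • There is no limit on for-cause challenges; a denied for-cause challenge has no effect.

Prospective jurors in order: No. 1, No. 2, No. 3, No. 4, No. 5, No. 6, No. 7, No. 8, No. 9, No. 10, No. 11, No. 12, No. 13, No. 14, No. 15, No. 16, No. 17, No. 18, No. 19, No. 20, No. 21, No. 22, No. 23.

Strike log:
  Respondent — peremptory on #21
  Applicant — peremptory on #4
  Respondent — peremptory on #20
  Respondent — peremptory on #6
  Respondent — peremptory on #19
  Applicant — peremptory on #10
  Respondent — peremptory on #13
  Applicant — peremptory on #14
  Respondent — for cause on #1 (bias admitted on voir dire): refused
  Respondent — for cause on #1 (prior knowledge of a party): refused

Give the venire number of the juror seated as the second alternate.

11

Removed: #4, #6, #10, #13, #14, #19, #20, #21. (#1 stays — for-cause denied.)
Filling seats in venire order through position 8: #1, #2, #3, #5, #7, #8, #9, #11.
So alternate 2 is #11.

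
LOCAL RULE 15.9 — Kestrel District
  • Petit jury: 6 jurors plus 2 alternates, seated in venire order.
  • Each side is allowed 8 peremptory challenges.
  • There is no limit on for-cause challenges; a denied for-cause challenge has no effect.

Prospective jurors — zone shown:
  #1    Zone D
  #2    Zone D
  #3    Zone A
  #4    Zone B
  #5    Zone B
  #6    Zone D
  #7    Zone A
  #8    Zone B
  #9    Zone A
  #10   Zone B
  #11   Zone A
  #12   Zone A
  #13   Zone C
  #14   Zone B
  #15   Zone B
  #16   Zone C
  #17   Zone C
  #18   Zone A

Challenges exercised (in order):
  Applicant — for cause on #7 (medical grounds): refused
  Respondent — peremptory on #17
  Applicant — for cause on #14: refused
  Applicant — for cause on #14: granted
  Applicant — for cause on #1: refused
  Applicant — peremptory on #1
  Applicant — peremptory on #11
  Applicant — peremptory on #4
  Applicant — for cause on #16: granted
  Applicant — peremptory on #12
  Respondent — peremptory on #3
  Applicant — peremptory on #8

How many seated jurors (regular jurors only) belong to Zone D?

Removed: #1, #3, #4, #8, #11, #12, #14, #16, #17.
Seated jurors 1–6: #2, #5, #6, #7, #9, #10 (alternates #13, #15 not counted).
Of those, in Zone D: #2, #6 → 2.

2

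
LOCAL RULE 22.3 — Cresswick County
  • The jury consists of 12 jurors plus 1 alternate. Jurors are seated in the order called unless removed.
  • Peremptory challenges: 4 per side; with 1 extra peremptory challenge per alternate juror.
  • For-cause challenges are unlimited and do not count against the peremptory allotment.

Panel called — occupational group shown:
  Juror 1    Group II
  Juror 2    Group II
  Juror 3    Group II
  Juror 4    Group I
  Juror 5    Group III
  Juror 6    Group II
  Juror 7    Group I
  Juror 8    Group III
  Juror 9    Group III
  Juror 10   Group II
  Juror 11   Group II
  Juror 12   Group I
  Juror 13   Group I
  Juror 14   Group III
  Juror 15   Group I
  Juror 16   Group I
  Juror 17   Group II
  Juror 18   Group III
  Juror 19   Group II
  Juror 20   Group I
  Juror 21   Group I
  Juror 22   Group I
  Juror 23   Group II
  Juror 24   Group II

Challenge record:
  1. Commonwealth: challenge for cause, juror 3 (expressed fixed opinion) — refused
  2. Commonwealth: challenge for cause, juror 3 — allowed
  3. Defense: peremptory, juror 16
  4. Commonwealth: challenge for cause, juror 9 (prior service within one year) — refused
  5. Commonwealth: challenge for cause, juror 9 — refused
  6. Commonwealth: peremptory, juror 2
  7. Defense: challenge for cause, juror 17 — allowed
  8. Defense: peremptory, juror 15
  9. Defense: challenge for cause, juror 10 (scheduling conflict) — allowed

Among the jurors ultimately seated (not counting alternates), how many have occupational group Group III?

5

Removed: #2, #3, #10, #15, #16, #17.
Seated jurors 1–12: #1, #4, #5, #6, #7, #8, #9, #11, #12, #13, #14, #18 (alternates #19 not counted).
Of those, in Group III: #5, #8, #9, #14, #18 → 5.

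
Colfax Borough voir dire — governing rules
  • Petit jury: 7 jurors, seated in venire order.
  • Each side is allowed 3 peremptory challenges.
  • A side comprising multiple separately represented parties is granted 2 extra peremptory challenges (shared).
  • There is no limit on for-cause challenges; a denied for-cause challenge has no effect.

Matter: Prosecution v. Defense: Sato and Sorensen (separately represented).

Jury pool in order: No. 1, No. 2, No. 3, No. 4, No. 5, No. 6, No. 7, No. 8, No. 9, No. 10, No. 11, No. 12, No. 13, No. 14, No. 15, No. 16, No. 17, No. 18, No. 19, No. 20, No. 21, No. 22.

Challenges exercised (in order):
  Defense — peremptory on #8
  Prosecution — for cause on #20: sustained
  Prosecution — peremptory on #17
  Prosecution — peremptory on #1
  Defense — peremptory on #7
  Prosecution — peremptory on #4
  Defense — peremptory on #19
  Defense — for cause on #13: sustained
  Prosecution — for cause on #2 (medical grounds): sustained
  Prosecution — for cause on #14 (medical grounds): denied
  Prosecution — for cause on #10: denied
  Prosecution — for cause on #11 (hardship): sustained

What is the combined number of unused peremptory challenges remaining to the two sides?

Prosecution allotment: 3. Defense allotment: 3 base + 2 multi-party = 5.
Prosecution peremptories used: #17, #1, #4 — 3 (for-cause on #20, #2, #14, #10, #11 don't count).
Defense peremptories used: #8, #7, #19 — 3 (the for-cause on #13 doesn't count).
Remaining: (3 − 3) + (5 − 3) = 2.

2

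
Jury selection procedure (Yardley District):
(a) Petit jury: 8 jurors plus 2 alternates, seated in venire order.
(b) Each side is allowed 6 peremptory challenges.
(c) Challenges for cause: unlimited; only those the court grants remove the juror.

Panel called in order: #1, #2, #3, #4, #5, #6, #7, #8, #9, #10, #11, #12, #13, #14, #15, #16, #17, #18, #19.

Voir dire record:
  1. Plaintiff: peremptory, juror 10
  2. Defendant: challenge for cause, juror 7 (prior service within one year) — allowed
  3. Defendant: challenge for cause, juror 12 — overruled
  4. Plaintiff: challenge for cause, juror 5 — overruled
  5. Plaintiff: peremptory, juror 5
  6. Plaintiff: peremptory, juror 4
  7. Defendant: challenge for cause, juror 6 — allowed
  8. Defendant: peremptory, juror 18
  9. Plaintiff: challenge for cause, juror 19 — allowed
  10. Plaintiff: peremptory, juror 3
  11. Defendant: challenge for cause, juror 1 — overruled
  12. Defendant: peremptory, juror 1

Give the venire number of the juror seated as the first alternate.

Removed: #1, #3, #4, #5, #6, #7, #10, #18, #19. (#12 stays — for-cause denied.)
Seating in order: seats 1–8 → #2, #8, #9, #11, #12, #13, #14, #15; alternates → #16, #17.
So alternate 1 is #16.

16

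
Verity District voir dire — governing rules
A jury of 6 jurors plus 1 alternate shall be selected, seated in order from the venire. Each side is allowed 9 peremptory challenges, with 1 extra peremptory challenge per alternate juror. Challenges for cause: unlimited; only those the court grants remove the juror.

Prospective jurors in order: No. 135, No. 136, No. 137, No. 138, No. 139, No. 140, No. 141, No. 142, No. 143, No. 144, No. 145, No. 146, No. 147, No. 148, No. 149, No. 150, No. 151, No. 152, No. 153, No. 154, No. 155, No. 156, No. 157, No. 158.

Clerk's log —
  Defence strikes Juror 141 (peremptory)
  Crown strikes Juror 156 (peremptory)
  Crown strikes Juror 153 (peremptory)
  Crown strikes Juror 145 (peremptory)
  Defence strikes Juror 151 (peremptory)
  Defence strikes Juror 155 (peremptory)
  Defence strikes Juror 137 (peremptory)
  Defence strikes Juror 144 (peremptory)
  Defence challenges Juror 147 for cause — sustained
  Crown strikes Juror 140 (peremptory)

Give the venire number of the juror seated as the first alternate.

146

Removed: #137, #140, #141, #144, #145, #147, #151, #153, #155, #156.
Seating in order: seats 1–6 → #135, #136, #138, #139, #142, #143; alternates → #146.
So alternate 1 is #146.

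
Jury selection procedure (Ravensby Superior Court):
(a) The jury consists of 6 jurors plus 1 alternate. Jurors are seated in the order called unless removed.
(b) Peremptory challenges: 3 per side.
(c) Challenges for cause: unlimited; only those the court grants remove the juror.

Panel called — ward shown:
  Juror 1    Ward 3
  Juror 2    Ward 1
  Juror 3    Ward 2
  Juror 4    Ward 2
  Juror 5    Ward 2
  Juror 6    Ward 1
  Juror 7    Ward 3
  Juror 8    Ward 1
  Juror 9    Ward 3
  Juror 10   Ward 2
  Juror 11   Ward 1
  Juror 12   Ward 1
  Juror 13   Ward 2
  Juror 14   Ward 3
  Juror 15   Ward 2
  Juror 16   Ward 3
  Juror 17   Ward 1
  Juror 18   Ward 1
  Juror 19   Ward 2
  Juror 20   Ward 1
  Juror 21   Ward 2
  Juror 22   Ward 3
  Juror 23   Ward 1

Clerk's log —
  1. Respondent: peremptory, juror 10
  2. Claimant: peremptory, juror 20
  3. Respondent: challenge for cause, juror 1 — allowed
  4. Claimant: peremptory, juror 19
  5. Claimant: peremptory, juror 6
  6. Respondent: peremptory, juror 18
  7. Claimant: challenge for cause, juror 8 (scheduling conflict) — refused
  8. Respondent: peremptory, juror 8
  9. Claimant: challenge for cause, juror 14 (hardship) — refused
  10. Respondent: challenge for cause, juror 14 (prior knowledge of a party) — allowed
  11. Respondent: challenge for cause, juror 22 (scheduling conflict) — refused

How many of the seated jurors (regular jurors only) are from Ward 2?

Removed: #1, #6, #8, #10, #14, #18, #19, #20.
Seated jurors 1–6: #2, #3, #4, #5, #7, #9 (alternates #11 not counted).
Of those, in Ward 2: #3, #4, #5 → 3.

3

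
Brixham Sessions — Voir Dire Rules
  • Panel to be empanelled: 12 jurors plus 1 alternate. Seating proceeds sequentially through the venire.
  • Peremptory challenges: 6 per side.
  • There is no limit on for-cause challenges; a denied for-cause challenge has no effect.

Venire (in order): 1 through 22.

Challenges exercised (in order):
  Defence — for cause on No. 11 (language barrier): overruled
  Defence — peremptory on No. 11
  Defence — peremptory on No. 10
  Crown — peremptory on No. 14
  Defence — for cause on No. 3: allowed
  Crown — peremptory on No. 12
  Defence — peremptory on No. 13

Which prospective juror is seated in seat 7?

8

Removed: #3, #10, #11, #12, #13, #14.
Seating in order: seats 1–12 → #1, #2, #4, #5, #6, #7, #8, #9, #15, #16, #17, #18; alternates → #19.
So seat 7 is #8.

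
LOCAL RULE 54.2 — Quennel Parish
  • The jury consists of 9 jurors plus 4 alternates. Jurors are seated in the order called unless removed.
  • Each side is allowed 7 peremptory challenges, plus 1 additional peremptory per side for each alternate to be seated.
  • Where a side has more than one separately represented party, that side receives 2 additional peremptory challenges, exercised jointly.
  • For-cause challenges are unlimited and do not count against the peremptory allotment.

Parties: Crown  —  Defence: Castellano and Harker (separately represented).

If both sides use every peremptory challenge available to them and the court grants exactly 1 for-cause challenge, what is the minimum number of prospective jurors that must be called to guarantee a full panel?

Seats to fill: 9 + 4 alternates = 13.
Peremptories — Crown: 7 + 1×4 = 11; Defence: 7 + 1×4 + 2 = 13; total 24.
For-cause removals: 1.
Minimum venire: 13 + 24 + 1 = 38.

38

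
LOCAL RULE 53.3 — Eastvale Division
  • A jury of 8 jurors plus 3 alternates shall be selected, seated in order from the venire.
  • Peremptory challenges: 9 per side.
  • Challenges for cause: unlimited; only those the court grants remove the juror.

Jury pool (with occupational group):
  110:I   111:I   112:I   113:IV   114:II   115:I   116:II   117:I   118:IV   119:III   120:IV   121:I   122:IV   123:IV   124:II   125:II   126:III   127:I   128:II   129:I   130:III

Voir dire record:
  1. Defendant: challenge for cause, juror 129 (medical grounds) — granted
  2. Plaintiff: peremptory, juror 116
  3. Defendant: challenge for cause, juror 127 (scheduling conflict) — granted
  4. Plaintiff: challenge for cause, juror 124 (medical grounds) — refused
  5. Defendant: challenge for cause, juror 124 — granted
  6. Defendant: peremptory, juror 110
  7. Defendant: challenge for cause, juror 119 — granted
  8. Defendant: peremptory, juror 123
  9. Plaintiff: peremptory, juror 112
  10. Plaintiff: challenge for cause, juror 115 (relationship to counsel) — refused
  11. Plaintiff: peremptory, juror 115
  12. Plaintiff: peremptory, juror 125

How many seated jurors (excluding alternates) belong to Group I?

Removed: #110, #112, #115, #116, #119, #123, #124, #125, #127, #129.
Seated jurors 1–8: #111, #113, #114, #117, #118, #120, #121, #122 (alternates #126, #128, #130 not counted).
Of those, in Group I: #111, #117, #121 → 3.

3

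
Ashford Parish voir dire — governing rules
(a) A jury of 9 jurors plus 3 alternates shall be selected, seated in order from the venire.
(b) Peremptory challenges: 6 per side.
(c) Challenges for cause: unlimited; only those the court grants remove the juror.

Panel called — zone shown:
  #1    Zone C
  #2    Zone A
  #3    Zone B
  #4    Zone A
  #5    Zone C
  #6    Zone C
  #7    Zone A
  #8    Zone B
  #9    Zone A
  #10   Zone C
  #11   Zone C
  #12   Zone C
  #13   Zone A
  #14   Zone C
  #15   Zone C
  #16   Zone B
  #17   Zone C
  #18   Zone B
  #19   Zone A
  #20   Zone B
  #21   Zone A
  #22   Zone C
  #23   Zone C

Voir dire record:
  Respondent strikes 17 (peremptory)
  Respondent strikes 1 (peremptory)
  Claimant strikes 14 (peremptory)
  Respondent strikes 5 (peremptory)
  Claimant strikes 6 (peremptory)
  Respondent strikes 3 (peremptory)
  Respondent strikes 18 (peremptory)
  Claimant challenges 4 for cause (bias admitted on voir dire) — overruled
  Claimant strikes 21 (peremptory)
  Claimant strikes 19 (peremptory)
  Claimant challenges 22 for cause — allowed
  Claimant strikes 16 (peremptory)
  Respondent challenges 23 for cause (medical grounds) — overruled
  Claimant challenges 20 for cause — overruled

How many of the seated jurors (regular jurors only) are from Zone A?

Removed: #1, #3, #5, #6, #14, #16, #17, #18, #19, #21, #22.
Seated jurors 1–9: #2, #4, #7, #8, #9, #10, #11, #12, #13 (alternates #15, #20, #23 not counted).
Of those, in Zone A: #2, #4, #7, #9, #13 → 5.

5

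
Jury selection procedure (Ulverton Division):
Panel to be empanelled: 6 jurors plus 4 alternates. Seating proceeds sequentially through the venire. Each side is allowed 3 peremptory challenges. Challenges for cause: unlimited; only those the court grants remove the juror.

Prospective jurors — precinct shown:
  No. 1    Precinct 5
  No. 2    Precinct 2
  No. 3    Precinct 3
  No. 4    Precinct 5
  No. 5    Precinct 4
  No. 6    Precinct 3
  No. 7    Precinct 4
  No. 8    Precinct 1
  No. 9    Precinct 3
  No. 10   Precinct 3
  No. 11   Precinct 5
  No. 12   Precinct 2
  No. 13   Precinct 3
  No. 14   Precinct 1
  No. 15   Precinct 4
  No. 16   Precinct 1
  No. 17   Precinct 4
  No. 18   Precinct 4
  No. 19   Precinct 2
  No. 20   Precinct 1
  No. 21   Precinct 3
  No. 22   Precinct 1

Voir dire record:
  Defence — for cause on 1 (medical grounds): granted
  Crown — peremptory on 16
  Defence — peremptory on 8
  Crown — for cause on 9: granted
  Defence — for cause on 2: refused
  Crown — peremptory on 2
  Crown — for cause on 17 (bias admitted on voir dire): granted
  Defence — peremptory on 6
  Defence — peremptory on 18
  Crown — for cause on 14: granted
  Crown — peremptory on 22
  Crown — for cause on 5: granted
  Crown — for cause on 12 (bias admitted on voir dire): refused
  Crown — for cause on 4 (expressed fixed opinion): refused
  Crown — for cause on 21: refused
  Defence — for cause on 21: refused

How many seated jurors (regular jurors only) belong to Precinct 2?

1

Removed: #1, #2, #5, #6, #8, #9, #14, #16, #17, #18, #22.
Seated jurors 1–6: #3, #4, #7, #10, #11, #12 (alternates #13, #15, #19, #20 not counted).
Of those, in Precinct 2: #12 → 1.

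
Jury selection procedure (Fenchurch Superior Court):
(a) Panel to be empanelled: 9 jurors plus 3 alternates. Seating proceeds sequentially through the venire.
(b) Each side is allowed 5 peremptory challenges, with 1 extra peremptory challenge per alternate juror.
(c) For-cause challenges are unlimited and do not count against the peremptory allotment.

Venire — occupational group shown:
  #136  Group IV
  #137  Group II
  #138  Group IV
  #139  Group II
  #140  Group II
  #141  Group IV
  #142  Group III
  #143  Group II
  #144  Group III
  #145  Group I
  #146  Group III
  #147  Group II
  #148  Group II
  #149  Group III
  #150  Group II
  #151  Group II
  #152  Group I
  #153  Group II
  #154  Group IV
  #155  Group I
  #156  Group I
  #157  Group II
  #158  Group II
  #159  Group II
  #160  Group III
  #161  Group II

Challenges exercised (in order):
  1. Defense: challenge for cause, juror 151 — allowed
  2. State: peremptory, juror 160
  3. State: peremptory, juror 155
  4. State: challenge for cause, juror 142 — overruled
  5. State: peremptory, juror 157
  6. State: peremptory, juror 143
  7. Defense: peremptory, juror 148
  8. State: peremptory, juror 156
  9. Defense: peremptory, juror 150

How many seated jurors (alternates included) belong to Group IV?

3

Removed: #143, #148, #150, #151, #155, #156, #157, #160.
Seated (12 incl. alternates): #136, #137, #138, #139, #140, #141, #142, #144, #145, #146, #147, #149.
Of those, in Group IV: #136, #138, #141 → 3.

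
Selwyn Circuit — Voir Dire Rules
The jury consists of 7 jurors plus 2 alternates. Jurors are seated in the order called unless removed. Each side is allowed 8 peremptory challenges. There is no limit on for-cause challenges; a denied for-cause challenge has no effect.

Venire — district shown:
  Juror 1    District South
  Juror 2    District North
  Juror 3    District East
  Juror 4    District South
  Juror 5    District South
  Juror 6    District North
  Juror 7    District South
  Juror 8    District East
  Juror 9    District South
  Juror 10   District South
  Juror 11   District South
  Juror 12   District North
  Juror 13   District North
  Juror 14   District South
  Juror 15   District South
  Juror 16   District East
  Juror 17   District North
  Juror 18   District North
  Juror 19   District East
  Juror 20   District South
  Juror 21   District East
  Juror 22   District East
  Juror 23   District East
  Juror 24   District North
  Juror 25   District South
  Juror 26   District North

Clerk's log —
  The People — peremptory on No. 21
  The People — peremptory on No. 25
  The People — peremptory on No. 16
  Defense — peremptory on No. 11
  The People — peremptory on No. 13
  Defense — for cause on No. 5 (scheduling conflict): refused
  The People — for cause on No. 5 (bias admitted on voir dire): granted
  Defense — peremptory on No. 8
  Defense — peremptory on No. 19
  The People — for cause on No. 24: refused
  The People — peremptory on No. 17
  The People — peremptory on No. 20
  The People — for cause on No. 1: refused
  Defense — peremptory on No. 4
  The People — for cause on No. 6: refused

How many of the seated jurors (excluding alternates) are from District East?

1

Removed: #4, #5, #8, #11, #13, #16, #17, #19, #20, #21, #25.
Seated jurors 1–7: #1, #2, #3, #6, #7, #9, #10 (alternates #12, #14 not counted).
Of those, in District East: #3 → 1.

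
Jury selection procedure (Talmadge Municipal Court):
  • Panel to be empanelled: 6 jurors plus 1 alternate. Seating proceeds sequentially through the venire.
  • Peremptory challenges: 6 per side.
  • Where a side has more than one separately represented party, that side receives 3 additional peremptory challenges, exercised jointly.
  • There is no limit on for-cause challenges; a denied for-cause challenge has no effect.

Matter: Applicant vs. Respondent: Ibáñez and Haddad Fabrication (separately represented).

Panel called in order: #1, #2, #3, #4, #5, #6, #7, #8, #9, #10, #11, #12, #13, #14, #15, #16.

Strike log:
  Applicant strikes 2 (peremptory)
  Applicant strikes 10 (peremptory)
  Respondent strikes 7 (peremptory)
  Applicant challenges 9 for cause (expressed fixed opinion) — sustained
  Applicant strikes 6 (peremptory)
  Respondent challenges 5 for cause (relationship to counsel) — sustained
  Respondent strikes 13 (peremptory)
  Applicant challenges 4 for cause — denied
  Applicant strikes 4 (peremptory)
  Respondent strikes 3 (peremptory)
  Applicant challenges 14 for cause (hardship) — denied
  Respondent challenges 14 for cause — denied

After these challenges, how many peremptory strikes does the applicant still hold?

2

Applicant allotment: 6.
Applicant peremptories used: #2, #10, #6, #4 — 4 (for-cause on #9, #4, #14 don't count).
Remaining: 6 − 4 = 2.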